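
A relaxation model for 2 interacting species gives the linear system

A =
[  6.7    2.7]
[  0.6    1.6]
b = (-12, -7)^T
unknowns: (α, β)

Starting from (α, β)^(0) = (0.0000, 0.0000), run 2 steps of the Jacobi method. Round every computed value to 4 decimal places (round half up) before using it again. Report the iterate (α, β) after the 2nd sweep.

Iteration 1:
  α = (-12 - (2.7)·0.0000) / (6.7) = -1.7910
  β = (-7 - (0.6)·0.0000) / (1.6) = -4.3750
Iteration 2:
  α = (-12 - (2.7)·-4.3750) / (6.7) = -0.0280
  β = (-7 - (0.6)·-1.7910) / (1.6) = -3.7034

(-0.0280, -3.7034)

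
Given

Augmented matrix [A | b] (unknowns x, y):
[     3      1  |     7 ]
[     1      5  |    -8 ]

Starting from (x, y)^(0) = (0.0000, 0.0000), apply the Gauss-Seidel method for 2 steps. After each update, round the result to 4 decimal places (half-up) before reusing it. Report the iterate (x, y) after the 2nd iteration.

Iteration 1:
  x = (7 - (1)·0.0000) / (3) = 2.3333
  y = (-8 - (1)·2.3333) / (5) = -2.0667
Iteration 2:
  x = (7 - (1)·-2.0667) / (3) = 3.0222
  y = (-8 - (1)·3.0222) / (5) = -2.2044

(3.0222, -2.2044)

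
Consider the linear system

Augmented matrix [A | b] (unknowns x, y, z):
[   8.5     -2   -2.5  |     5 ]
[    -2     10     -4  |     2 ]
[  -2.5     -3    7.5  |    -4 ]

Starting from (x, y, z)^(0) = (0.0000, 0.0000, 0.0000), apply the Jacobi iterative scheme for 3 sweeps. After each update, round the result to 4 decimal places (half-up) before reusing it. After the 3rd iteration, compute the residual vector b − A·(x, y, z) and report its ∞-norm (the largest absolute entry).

Iteration 1:
  x = (5 - (-2)·0.0000 - (-2.5)·0.0000) / (8.5) = 0.5882
  y = (2 - (-2)·0.0000 - (-4)·0.0000) / (10) = 0.2000
  z = (-4 - (-2.5)·0.0000 - (-3)·0.0000) / (7.5) = -0.5333
Iteration 2:
  x = (5 - (-2)·0.2000 - (-2.5)·-0.5333) / (8.5) = 0.4784
  y = (2 - (-2)·0.5882 - (-4)·-0.5333) / (10) = 0.1043
  z = (-4 - (-2.5)·0.5882 - (-3)·0.2000) / (7.5) = -0.2573
Iteration 3:
  x = (5 - (-2)·0.1043 - (-2.5)·-0.2573) / (8.5) = 0.5371
  y = (2 - (-2)·0.4784 - (-4)·-0.2573) / (10) = 0.1928
  z = (-4 - (-2.5)·0.4784 - (-3)·0.1043) / (7.5) = -0.3321
Residual b − A·x = (-0.0100, -0.1822, 0.4119); ∞-norm = 0.4119

0.4119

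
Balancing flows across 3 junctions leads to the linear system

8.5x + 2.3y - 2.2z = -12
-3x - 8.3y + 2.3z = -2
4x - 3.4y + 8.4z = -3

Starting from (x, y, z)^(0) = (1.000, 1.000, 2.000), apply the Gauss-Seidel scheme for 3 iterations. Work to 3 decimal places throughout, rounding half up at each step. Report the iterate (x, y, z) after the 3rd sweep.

Iteration 1:
  x = (-12 - (2.3)·1.000 - (-2.2)·2.000) / (8.5) = -1.165
  y = (-2 - (-3)·-1.165 - (2.3)·2.000) / (-8.3) = 1.216
  z = (-3 - (4)·-1.165 - (-3.4)·1.216) / (8.4) = 0.690
Iteration 2:
  x = (-12 - (2.3)·1.216 - (-2.2)·0.690) / (8.5) = -1.562
  y = (-2 - (-3)·-1.562 - (2.3)·0.690) / (-8.3) = 0.997
  z = (-3 - (4)·-1.562 - (-3.4)·0.997) / (8.4) = 0.790
Iteration 3:
  x = (-12 - (2.3)·0.997 - (-2.2)·0.790) / (8.5) = -1.477
  y = (-2 - (-3)·-1.477 - (2.3)·0.790) / (-8.3) = 0.994
  z = (-3 - (4)·-1.477 - (-3.4)·0.994) / (8.4) = 0.749

(-1.477, 0.994, 0.749)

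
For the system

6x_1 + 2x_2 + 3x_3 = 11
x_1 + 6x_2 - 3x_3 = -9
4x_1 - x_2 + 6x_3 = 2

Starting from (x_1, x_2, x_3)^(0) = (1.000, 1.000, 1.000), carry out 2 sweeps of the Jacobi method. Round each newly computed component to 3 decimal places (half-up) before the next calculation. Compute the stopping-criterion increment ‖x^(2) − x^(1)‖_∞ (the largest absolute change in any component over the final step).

Iteration 1:
  x_1 = (11 - (2)·1.000 - (3)·1.000) / (6) = 1.000
  x_2 = (-9 - (1)·1.000 - (-3)·1.000) / (6) = -1.167
  x_3 = (2 - (4)·1.000 - (-1)·1.000) / (6) = -0.167
Iteration 2:
  x_1 = (11 - (2)·-1.167 - (3)·-0.167) / (6) = 2.306
  x_2 = (-9 - (1)·1.000 - (-3)·-0.167) / (6) = -1.750
  x_3 = (2 - (4)·1.000 - (-1)·-1.167) / (6) = -0.528
Change: (1.306, -0.583, -0.361) → max |·| = 1.306

1.306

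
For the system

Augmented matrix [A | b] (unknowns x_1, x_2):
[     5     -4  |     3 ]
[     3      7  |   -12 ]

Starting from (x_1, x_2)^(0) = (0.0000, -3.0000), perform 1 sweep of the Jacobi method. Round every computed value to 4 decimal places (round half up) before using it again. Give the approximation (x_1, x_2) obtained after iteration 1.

(-1.8000, -1.7143)

Iteration 1:
  x_1 = (3 - (-4)·-3.0000) / (5) = -1.8000
  x_2 = (-12 - (3)·0.0000) / (7) = -1.7143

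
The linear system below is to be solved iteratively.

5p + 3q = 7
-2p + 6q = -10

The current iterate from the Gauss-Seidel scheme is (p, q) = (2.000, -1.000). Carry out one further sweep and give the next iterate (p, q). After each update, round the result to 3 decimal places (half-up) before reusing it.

One sweep:
  p = (7 - (3)·-1.000) / (5) = 2.000
  q = (-10 - (-2)·2.000) / (6) = -1.000

(2.000, -1.000)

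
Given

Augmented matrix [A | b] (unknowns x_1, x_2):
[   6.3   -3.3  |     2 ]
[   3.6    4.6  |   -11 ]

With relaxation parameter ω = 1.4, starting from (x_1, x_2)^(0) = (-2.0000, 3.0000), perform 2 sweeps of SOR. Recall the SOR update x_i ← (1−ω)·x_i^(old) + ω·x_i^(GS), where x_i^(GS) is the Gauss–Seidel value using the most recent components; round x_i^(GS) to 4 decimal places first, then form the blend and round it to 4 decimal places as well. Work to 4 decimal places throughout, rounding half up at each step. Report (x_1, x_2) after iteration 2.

Iteration 1:
  x_1: GS value = (2 - (-3.3)·3.0000) / (6.3) = 1.8889;  x_1 ← (1−ω)·-2.0000 + ω·1.8889 = 3.4445
  x_2: GS value = (-11 - (3.6)·3.4445) / (4.6) = -5.0870;  x_2 ← (1−ω)·3.0000 + ω·-5.0870 = -8.3218
Iteration 2:
  x_1: GS value = (2 - (-3.3)·-8.3218) / (6.3) = -4.0416;  x_1 ← (1−ω)·3.4445 + ω·-4.0416 = -7.0360
  x_2: GS value = (-11 - (3.6)·-7.0360) / (4.6) = 3.1151;  x_2 ← (1−ω)·-8.3218 + ω·3.1151 = 7.6899

(-7.0360, 7.6899)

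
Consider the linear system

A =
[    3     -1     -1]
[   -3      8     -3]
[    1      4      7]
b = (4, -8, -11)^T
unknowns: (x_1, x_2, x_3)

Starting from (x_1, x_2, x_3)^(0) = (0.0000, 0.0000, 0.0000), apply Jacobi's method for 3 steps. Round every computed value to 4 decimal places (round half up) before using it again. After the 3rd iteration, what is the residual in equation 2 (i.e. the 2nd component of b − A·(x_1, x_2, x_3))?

0.8124

Iteration 1:
  x_1 = (4 - (-1)·0.0000 - (-1)·0.0000) / (3) = 1.3333
  x_2 = (-8 - (-3)·0.0000 - (-3)·0.0000) / (8) = -1.0000
  x_3 = (-11 - (1)·0.0000 - (4)·0.0000) / (7) = -1.5714
Iteration 2:
  x_1 = (4 - (-1)·-1.0000 - (-1)·-1.5714) / (3) = 0.4762
  x_2 = (-8 - (-3)·1.3333 - (-3)·-1.5714) / (8) = -1.0893
  x_3 = (-11 - (1)·1.3333 - (4)·-1.0000) / (7) = -1.1905
Iteration 3:
  x_1 = (4 - (-1)·-1.0893 - (-1)·-1.1905) / (3) = 0.5734
  x_2 = (-8 - (-3)·0.4762 - (-3)·-1.1905) / (8) = -1.2679
  x_3 = (-11 - (1)·0.4762 - (4)·-1.0893) / (7) = -1.0170
Residual b − A·x = (-0.0051, 0.8124, 0.6172)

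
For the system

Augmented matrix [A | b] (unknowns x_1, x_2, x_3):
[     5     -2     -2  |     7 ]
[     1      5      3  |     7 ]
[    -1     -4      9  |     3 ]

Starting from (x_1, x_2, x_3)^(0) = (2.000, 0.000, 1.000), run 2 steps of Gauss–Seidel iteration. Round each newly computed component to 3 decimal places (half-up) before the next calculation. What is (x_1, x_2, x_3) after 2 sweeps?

(1.868, 0.589, 0.803)

Iteration 1:
  x_1 = (7 - (-2)·0.000 - (-2)·1.000) / (5) = 1.800
  x_2 = (7 - (1)·1.800 - (3)·1.000) / (5) = 0.440
  x_3 = (3 - (-1)·1.800 - (-4)·0.440) / (9) = 0.729
Iteration 2:
  x_1 = (7 - (-2)·0.440 - (-2)·0.729) / (5) = 1.868
  x_2 = (7 - (1)·1.868 - (3)·0.729) / (5) = 0.589
  x_3 = (3 - (-1)·1.868 - (-4)·0.589) / (9) = 0.803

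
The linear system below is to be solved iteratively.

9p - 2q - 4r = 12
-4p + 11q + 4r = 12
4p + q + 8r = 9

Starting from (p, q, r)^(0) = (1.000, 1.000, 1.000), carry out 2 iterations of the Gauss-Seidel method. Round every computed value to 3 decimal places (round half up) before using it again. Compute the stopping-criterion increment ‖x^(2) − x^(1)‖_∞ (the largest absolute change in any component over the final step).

Iteration 1:
  p = (12 - (-2)·1.000 - (-4)·1.000) / (9) = 2.000
  q = (12 - (-4)·2.000 - (4)·1.000) / (11) = 1.455
  r = (9 - (4)·2.000 - (1)·1.455) / (8) = -0.057
Iteration 2:
  p = (12 - (-2)·1.455 - (-4)·-0.057) / (9) = 1.631
  q = (12 - (-4)·1.631 - (4)·-0.057) / (11) = 1.705
  r = (9 - (4)·1.631 - (1)·1.705) / (8) = 0.096
Change: (-0.369, 0.250, 0.153) → max |·| = 0.369

0.369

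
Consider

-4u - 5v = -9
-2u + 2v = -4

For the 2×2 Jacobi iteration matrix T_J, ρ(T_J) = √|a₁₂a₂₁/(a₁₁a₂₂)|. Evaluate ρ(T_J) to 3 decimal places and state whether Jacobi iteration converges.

1.118

a₁₂a₂₁/(a₁₁a₂₂) = (-5)·(-2) / ((-4)·(2)) = -1.250000
ρ = √|-1.250000| = √1.250000 = 1.118
ρ > 1, so Jacobi diverges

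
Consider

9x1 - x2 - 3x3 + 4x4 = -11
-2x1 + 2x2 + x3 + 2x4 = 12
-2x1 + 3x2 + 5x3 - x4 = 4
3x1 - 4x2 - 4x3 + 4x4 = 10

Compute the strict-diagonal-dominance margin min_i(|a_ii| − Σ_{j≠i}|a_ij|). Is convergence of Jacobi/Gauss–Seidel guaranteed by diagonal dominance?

row 1: |9| − (1+3+4) = 1
row 2: |2| − (2+1+2) = -3
row 3: |5| − (2+3+1) = -1
row 4: |4| − (3+4+4) = -7
minimum over rows = -7 → not strictly diagonally dominant

-7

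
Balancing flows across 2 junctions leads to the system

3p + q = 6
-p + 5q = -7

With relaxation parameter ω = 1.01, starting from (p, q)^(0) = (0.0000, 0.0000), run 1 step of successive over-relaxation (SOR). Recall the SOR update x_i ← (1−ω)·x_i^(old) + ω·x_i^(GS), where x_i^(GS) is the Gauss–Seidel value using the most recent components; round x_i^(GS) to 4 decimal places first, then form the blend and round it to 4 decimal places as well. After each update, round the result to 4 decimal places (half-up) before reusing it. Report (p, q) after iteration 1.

(2.0200, -1.0060)

Iteration 1:
  p: GS value = (6 - (1)·0.0000) / (3) = 2.0000;  p ← (1−ω)·0.0000 + ω·2.0000 = 2.0200
  q: GS value = (-7 - (-1)·2.0200) / (5) = -0.9960;  q ← (1−ω)·0.0000 + ω·-0.9960 = -1.0060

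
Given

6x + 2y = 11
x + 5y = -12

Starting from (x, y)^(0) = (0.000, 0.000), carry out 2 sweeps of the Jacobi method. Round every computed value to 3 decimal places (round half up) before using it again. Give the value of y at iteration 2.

-2.767

Iteration 1:
  x = (11 - (2)·0.000) / (6) = 1.833
  y = (-12 - (1)·0.000) / (5) = -2.400
Iteration 2:
  x = (11 - (2)·-2.400) / (6) = 2.633
  y = (-12 - (1)·1.833) / (5) = -2.767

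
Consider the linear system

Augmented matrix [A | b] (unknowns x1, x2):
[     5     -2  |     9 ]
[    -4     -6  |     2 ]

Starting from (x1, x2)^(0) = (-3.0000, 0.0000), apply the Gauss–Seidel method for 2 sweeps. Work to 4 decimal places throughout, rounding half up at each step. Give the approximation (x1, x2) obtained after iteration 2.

Iteration 1:
  x1 = (9 - (-2)·0.0000) / (5) = 1.8000
  x2 = (2 - (-4)·1.8000) / (-6) = -1.5333
Iteration 2:
  x1 = (9 - (-2)·-1.5333) / (5) = 1.1867
  x2 = (2 - (-4)·1.1867) / (-6) = -1.1245

(1.1867, -1.1245)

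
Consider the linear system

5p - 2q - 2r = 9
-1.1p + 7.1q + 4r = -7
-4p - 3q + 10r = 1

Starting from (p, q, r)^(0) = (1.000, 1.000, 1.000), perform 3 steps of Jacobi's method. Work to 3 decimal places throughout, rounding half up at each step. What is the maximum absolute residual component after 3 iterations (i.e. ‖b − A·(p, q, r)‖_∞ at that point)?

1.355

Iteration 1:
  p = (9 - (-2)·1.000 - (-2)·1.000) / (5) = 2.600
  q = (-7 - (-1.1)·1.000 - (4)·1.000) / (7.1) = -1.394
  r = (1 - (-4)·1.000 - (-3)·1.000) / (10) = 0.800
Iteration 2:
  p = (9 - (-2)·-1.394 - (-2)·0.800) / (5) = 1.562
  q = (-7 - (-1.1)·2.600 - (4)·0.800) / (7.1) = -1.034
  r = (1 - (-4)·2.600 - (-3)·-1.394) / (10) = 0.722
Iteration 3:
  p = (9 - (-2)·-1.034 - (-2)·0.722) / (5) = 1.675
  q = (-7 - (-1.1)·1.562 - (4)·0.722) / (7.1) = -1.151
  r = (1 - (-4)·1.562 - (-3)·-1.034) / (10) = 0.415
Residual b − A·x = (-0.847, 1.355, 0.097); ∞-norm = 1.355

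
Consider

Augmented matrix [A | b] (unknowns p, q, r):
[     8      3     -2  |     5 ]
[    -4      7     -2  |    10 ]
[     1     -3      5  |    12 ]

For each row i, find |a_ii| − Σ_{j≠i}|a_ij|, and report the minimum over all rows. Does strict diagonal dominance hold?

1

row 1: |8| − (3+2) = 3
row 2: |7| − (4+2) = 1
row 3: |5| − (1+3) = 1
minimum over rows = 1 → strictly diagonally dominant (convergence guaranteed)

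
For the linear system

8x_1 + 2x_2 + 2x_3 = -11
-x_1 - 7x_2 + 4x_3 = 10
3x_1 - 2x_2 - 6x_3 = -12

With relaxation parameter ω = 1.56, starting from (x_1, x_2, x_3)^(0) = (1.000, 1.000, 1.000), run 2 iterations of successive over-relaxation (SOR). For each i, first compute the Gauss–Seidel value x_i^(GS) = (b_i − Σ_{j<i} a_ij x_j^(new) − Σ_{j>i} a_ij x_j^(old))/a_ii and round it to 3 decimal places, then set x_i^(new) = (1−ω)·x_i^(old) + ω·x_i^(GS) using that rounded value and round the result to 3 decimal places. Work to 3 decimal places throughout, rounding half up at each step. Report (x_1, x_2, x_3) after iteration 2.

Iteration 1:
  x_1: GS value = (-11 - (2)·1.000 - (2)·1.000) / (8) = -1.875;  x_1 ← (1−ω)·1.000 + ω·-1.875 = -3.485
  x_2: GS value = (10 - (-1)·-3.485 - (4)·1.000) / (-7) = -0.359;  x_2 ← (1−ω)·1.000 + ω·-0.359 = -1.120
  x_3: GS value = (-12 - (3)·-3.485 - (-2)·-1.120) / (-6) = 0.631;  x_3 ← (1−ω)·1.000 + ω·0.631 = 0.424
Iteration 2:
  x_1: GS value = (-11 - (2)·-1.120 - (2)·0.424) / (8) = -1.201;  x_1 ← (1−ω)·-3.485 + ω·-1.201 = 0.078
  x_2: GS value = (10 - (-1)·0.078 - (4)·0.424) / (-7) = -1.197;  x_2 ← (1−ω)·-1.120 + ω·-1.197 = -1.240
  x_3: GS value = (-12 - (3)·0.078 - (-2)·-1.240) / (-6) = 2.452;  x_3 ← (1−ω)·0.424 + ω·2.452 = 3.588

(0.078, -1.240, 3.588)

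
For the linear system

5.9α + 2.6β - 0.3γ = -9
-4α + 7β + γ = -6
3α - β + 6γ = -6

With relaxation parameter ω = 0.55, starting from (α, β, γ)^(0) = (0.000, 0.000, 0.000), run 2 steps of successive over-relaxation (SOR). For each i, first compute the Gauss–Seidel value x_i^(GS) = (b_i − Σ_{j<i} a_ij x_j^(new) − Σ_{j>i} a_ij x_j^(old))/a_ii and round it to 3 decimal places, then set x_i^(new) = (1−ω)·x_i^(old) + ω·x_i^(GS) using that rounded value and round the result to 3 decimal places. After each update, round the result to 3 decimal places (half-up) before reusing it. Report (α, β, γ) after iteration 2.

(-1.049, -1.101, -0.537)

Iteration 1:
  α: GS value = (-9 - (2.6)·0.000 - (-0.3)·0.000) / (5.9) = -1.525;  α ← (1−ω)·0.000 + ω·-1.525 = -0.839
  β: GS value = (-6 - (-4)·-0.839 - (1)·0.000) / (7) = -1.337;  β ← (1−ω)·0.000 + ω·-1.337 = -0.735
  γ: GS value = (-6 - (3)·-0.839 - (-1)·-0.735) / (6) = -0.703;  γ ← (1−ω)·0.000 + ω·-0.703 = -0.387
Iteration 2:
  α: GS value = (-9 - (2.6)·-0.735 - (-0.3)·-0.387) / (5.9) = -1.221;  α ← (1−ω)·-0.839 + ω·-1.221 = -1.049
  β: GS value = (-6 - (-4)·-1.049 - (1)·-0.387) / (7) = -1.401;  β ← (1−ω)·-0.735 + ω·-1.401 = -1.101
  γ: GS value = (-6 - (3)·-1.049 - (-1)·-1.101) / (6) = -0.659;  γ ← (1−ω)·-0.387 + ω·-0.659 = -0.537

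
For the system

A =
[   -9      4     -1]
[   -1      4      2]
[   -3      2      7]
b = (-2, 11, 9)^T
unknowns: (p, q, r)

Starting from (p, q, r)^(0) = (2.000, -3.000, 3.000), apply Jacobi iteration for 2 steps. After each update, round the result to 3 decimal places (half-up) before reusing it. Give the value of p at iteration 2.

0.667

Iteration 1:
  p = (-2 - (4)·-3.000 - (-1)·3.000) / (-9) = -1.444
  q = (11 - (-1)·2.000 - (2)·3.000) / (4) = 1.750
  r = (9 - (-3)·2.000 - (2)·-3.000) / (7) = 3.000
Iteration 2:
  p = (-2 - (4)·1.750 - (-1)·3.000) / (-9) = 0.667
  q = (11 - (-1)·-1.444 - (2)·3.000) / (4) = 0.889
  r = (9 - (-3)·-1.444 - (2)·1.750) / (7) = 0.167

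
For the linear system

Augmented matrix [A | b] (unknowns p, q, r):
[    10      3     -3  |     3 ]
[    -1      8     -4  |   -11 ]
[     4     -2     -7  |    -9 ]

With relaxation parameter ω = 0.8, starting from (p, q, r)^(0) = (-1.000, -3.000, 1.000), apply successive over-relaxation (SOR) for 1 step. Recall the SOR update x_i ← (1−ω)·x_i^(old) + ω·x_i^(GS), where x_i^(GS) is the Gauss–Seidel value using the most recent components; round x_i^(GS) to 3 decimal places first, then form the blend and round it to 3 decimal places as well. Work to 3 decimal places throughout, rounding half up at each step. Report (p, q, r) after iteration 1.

Iteration 1:
  p: GS value = (3 - (3)·-3.000 - (-3)·1.000) / (10) = 1.500;  p ← (1−ω)·-1.000 + ω·1.500 = 1.000
  q: GS value = (-11 - (-1)·1.000 - (-4)·1.000) / (8) = -0.750;  q ← (1−ω)·-3.000 + ω·-0.750 = -1.200
  r: GS value = (-9 - (4)·1.000 - (-2)·-1.200) / (-7) = 2.200;  r ← (1−ω)·1.000 + ω·2.200 = 1.960

(1.000, -1.200, 1.960)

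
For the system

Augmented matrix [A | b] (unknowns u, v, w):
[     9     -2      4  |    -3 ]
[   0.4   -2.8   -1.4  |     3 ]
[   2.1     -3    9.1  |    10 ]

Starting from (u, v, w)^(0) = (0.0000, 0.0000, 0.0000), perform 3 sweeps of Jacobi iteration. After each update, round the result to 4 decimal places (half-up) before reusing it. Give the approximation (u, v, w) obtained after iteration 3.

Iteration 1:
  u = (-3 - (-2)·0.0000 - (4)·0.0000) / (9) = -0.3333
  v = (3 - (0.4)·0.0000 - (-1.4)·0.0000) / (-2.8) = -1.0714
  w = (10 - (2.1)·0.0000 - (-3)·0.0000) / (9.1) = 1.0989
Iteration 2:
  u = (-3 - (-2)·-1.0714 - (4)·1.0989) / (9) = -1.0598
  v = (3 - (0.4)·-0.3333 - (-1.4)·1.0989) / (-2.8) = -1.6685
  w = (10 - (2.1)·-0.3333 - (-3)·-1.0714) / (9.1) = 0.8226
Iteration 3:
  u = (-3 - (-2)·-1.6685 - (4)·0.8226) / (9) = -1.0697
  v = (3 - (0.4)·-1.0598 - (-1.4)·0.8226) / (-2.8) = -1.6341
  w = (10 - (2.1)·-1.0598 - (-3)·-1.6685) / (9.1) = 0.7934

(-1.0697, -1.6341, 0.7934)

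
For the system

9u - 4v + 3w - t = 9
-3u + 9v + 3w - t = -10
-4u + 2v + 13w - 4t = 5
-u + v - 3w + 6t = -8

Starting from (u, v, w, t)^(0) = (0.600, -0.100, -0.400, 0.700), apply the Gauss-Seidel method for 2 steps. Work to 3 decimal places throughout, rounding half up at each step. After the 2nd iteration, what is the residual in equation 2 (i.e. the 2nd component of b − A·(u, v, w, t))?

1.240

Iteration 1:
  u = (9 - (-4)·-0.100 - (3)·-0.400 - (-1)·0.700) / (9) = 1.167
  v = (-10 - (-3)·1.167 - (3)·-0.400 - (-1)·0.700) / (9) = -0.511
  w = (5 - (-4)·1.167 - (2)·-0.511 - (-4)·0.700) / (13) = 1.038
  t = (-8 - (-1)·1.167 - (1)·-0.511 - (-3)·1.038) / (6) = -0.535
Iteration 2:
  u = (9 - (-4)·-0.511 - (3)·1.038 - (-1)·-0.535) / (9) = 0.367
  v = (-10 - (-3)·0.367 - (3)·1.038 - (-1)·-0.535) / (9) = -1.394
  w = (5 - (-4)·0.367 - (2)·-1.394 - (-4)·-0.535) / (13) = 0.547
  t = (-8 - (-1)·0.367 - (1)·-1.394 - (-3)·0.547) / (6) = -0.766
Residual b − A·x = (-2.286, 1.240, -0.919, -0.002)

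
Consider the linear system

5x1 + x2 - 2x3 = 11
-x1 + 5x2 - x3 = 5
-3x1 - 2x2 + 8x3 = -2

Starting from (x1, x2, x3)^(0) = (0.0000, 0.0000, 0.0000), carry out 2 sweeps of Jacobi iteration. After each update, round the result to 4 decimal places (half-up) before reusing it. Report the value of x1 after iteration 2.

1.9000

Iteration 1:
  x1 = (11 - (1)·0.0000 - (-2)·0.0000) / (5) = 2.2000
  x2 = (5 - (-1)·0.0000 - (-1)·0.0000) / (5) = 1.0000
  x3 = (-2 - (-3)·0.0000 - (-2)·0.0000) / (8) = -0.2500
Iteration 2:
  x1 = (11 - (1)·1.0000 - (-2)·-0.2500) / (5) = 1.9000
  x2 = (5 - (-1)·2.2000 - (-1)·-0.2500) / (5) = 1.3900
  x3 = (-2 - (-3)·2.2000 - (-2)·1.0000) / (8) = 0.8250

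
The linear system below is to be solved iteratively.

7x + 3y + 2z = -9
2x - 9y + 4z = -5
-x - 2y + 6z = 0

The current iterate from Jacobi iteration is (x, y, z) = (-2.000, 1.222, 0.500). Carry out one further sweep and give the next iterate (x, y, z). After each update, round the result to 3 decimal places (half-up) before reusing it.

One sweep:
  x = (-9 - (3)·1.222 - (2)·0.500) / (7) = -1.952
  y = (-5 - (2)·-2.000 - (4)·0.500) / (-9) = 0.333
  z = (0 - (-1)·-2.000 - (-2)·1.222) / (6) = 0.074

(-1.952, 0.333, 0.074)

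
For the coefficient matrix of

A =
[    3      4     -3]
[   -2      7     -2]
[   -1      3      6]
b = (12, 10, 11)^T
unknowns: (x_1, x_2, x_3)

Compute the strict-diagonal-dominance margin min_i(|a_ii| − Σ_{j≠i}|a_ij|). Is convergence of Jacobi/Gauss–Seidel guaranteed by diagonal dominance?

-4

row 1: |3| − (4+3) = -4
row 2: |7| − (2+2) = 3
row 3: |6| − (1+3) = 2
minimum over rows = -4 → not strictly diagonally dominant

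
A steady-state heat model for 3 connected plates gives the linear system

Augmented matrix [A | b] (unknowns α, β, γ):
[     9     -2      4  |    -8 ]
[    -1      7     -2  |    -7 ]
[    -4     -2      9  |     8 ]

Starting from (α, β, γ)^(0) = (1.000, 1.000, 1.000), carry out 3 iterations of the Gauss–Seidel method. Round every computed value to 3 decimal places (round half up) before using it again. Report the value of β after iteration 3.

Iteration 1:
  α = (-8 - (-2)·1.000 - (4)·1.000) / (9) = -1.111
  β = (-7 - (-1)·-1.111 - (-2)·1.000) / (7) = -0.873
  γ = (8 - (-4)·-1.111 - (-2)·-0.873) / (9) = 0.201
Iteration 2:
  α = (-8 - (-2)·-0.873 - (4)·0.201) / (9) = -1.172
  β = (-7 - (-1)·-1.172 - (-2)·0.201) / (7) = -1.110
  γ = (8 - (-4)·-1.172 - (-2)·-1.110) / (9) = 0.121
Iteration 3:
  α = (-8 - (-2)·-1.110 - (4)·0.121) / (9) = -1.189
  β = (-7 - (-1)·-1.189 - (-2)·0.121) / (7) = -1.135
  γ = (8 - (-4)·-1.189 - (-2)·-1.135) / (9) = 0.108

-1.135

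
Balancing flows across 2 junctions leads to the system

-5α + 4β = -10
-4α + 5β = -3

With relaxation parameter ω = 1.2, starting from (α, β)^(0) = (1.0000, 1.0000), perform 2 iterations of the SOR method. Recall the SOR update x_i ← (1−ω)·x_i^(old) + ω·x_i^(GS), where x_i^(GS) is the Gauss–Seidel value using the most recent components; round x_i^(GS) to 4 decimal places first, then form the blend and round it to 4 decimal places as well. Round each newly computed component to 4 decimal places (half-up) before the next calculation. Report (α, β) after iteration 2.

Iteration 1:
  α: GS value = (-10 - (4)·1.0000) / (-5) = 2.8000;  α ← (1−ω)·1.0000 + ω·2.8000 = 3.1600
  β: GS value = (-3 - (-4)·3.1600) / (5) = 1.9280;  β ← (1−ω)·1.0000 + ω·1.9280 = 2.1136
Iteration 2:
  α: GS value = (-10 - (4)·2.1136) / (-5) = 3.6909;  α ← (1−ω)·3.1600 + ω·3.6909 = 3.7971
  β: GS value = (-3 - (-4)·3.7971) / (5) = 2.4377;  β ← (1−ω)·2.1136 + ω·2.4377 = 2.5025

(3.7971, 2.5025)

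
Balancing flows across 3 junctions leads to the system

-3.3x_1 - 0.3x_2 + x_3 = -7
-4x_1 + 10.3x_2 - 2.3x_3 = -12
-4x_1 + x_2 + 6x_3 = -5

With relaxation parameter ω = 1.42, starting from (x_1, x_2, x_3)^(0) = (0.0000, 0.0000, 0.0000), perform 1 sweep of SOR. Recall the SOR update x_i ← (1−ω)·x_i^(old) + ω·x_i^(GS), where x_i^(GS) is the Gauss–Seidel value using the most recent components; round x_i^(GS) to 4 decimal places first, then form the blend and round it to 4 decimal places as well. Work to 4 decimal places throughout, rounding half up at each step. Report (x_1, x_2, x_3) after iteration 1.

(3.0121, 0.0067, 1.6665)

Iteration 1:
  x_1: GS value = (-7 - (-0.3)·0.0000 - (1)·0.0000) / (-3.3) = 2.1212;  x_1 ← (1−ω)·0.0000 + ω·2.1212 = 3.0121
  x_2: GS value = (-12 - (-4)·3.0121 - (-2.3)·0.0000) / (10.3) = 0.0047;  x_2 ← (1−ω)·0.0000 + ω·0.0047 = 0.0067
  x_3: GS value = (-5 - (-4)·3.0121 - (1)·0.0067) / (6) = 1.1736;  x_3 ← (1−ω)·0.0000 + ω·1.1736 = 1.6665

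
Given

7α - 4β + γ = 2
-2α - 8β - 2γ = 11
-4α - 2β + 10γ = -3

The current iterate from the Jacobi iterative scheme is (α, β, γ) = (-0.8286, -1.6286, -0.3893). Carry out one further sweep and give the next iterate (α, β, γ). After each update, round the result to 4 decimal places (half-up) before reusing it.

One sweep:
  α = (2 - (-4)·-1.6286 - (1)·-0.3893) / (7) = -0.5893
  β = (11 - (-2)·-0.8286 - (-2)·-0.3893) / (-8) = -1.0705
  γ = (-3 - (-4)·-0.8286 - (-2)·-1.6286) / (10) = -0.9572

(-0.5893, -1.0705, -0.9572)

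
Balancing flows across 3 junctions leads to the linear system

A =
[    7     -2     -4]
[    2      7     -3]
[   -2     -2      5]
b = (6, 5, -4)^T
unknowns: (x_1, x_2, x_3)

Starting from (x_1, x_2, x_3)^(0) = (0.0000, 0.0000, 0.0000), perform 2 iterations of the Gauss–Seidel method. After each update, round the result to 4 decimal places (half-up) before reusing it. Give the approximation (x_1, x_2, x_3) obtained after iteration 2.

(0.8373, 0.3596, -0.3212)

Iteration 1:
  x_1 = (6 - (-2)·0.0000 - (-4)·0.0000) / (7) = 0.8571
  x_2 = (5 - (2)·0.8571 - (-3)·0.0000) / (7) = 0.4694
  x_3 = (-4 - (-2)·0.8571 - (-2)·0.4694) / (5) = -0.2694
Iteration 2:
  x_1 = (6 - (-2)·0.4694 - (-4)·-0.2694) / (7) = 0.8373
  x_2 = (5 - (2)·0.8373 - (-3)·-0.2694) / (7) = 0.3596
  x_3 = (-4 - (-2)·0.8373 - (-2)·0.3596) / (5) = -0.3212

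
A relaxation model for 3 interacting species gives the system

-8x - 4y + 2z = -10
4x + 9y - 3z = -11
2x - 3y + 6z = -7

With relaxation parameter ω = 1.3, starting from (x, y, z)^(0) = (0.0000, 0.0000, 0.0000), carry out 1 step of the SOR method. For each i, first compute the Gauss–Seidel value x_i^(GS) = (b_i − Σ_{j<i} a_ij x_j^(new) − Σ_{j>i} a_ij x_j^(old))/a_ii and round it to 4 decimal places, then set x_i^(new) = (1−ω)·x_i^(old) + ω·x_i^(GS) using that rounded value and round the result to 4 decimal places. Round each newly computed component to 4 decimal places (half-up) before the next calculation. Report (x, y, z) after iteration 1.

Iteration 1:
  x: GS value = (-10 - (-4)·0.0000 - (2)·0.0000) / (-8) = 1.2500;  x ← (1−ω)·0.0000 + ω·1.2500 = 1.6250
  y: GS value = (-11 - (4)·1.6250 - (-3)·0.0000) / (9) = -1.9444;  y ← (1−ω)·0.0000 + ω·-1.9444 = -2.5277
  z: GS value = (-7 - (2)·1.6250 - (-3)·-2.5277) / (6) = -2.9722;  z ← (1−ω)·0.0000 + ω·-2.9722 = -3.8639

(1.6250, -2.5277, -3.8639)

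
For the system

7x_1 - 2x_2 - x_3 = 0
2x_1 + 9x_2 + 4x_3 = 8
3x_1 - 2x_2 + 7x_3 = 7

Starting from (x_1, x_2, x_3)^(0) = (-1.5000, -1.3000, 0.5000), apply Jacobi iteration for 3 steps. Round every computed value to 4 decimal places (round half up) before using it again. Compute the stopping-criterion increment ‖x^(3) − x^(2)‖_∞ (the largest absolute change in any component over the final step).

0.5030

Iteration 1:
  x_1 = (0 - (-2)·-1.3000 - (-1)·0.5000) / (7) = -0.3000
  x_2 = (8 - (2)·-1.5000 - (4)·0.5000) / (9) = 1.0000
  x_3 = (7 - (3)·-1.5000 - (-2)·-1.3000) / (7) = 1.2714
Iteration 2:
  x_1 = (0 - (-2)·1.0000 - (-1)·1.2714) / (7) = 0.4673
  x_2 = (8 - (2)·-0.3000 - (4)·1.2714) / (9) = 0.3905
  x_3 = (7 - (3)·-0.3000 - (-2)·1.0000) / (7) = 1.4143
Iteration 3:
  x_1 = (0 - (-2)·0.3905 - (-1)·1.4143) / (7) = 0.3136
  x_2 = (8 - (2)·0.4673 - (4)·1.4143) / (9) = 0.1565
  x_3 = (7 - (3)·0.4673 - (-2)·0.3905) / (7) = 0.9113
Change: (-0.1537, -0.2340, -0.5030) → max |·| = 0.5030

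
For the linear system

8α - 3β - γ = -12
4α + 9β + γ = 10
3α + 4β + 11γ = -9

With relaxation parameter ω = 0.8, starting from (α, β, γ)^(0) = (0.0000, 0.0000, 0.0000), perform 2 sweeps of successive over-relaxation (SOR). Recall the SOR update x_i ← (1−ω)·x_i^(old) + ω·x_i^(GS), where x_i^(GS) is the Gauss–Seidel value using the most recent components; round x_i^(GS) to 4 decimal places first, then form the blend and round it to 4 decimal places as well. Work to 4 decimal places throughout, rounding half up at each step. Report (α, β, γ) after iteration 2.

(-1.1229, 1.6201, -1.0360)

Iteration 1:
  α: GS value = (-12 - (-3)·0.0000 - (-1)·0.0000) / (8) = -1.5000;  α ← (1−ω)·0.0000 + ω·-1.5000 = -1.2000
  β: GS value = (10 - (4)·-1.2000 - (1)·0.0000) / (9) = 1.6444;  β ← (1−ω)·0.0000 + ω·1.6444 = 1.3155
  γ: GS value = (-9 - (3)·-1.2000 - (4)·1.3155) / (11) = -0.9693;  γ ← (1−ω)·0.0000 + ω·-0.9693 = -0.7754
Iteration 2:
  α: GS value = (-12 - (-3)·1.3155 - (-1)·-0.7754) / (8) = -1.1036;  α ← (1−ω)·-1.2000 + ω·-1.1036 = -1.1229
  β: GS value = (10 - (4)·-1.1229 - (1)·-0.7754) / (9) = 1.6963;  β ← (1−ω)·1.3155 + ω·1.6963 = 1.6201
  γ: GS value = (-9 - (3)·-1.1229 - (4)·1.6201) / (11) = -1.1011;  γ ← (1−ω)·-0.7754 + ω·-1.1011 = -1.0360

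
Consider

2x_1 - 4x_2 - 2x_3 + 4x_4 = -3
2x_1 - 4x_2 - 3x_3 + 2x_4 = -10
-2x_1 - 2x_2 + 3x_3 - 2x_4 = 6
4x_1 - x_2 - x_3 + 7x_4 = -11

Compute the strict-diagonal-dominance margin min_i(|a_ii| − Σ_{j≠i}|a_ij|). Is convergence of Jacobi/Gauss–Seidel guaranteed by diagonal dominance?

row 1: |2| − (4+2+4) = -8
row 2: |-4| − (2+3+2) = -3
row 3: |3| − (2+2+2) = -3
row 4: |7| − (4+1+1) = 1
minimum over rows = -8 → not strictly diagonally dominant

-8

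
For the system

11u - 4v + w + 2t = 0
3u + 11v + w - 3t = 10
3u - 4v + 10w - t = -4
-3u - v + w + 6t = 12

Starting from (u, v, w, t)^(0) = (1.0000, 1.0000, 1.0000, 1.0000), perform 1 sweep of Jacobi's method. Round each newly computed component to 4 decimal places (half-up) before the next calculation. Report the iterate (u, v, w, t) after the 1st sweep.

(0.0909, 0.8182, -0.2000, 2.5000)

Iteration 1:
  u = (0 - (-4)·1.0000 - (1)·1.0000 - (2)·1.0000) / (11) = 0.0909
  v = (10 - (3)·1.0000 - (1)·1.0000 - (-3)·1.0000) / (11) = 0.8182
  w = (-4 - (3)·1.0000 - (-4)·1.0000 - (-1)·1.0000) / (10) = -0.2000
  t = (12 - (-3)·1.0000 - (-1)·1.0000 - (1)·1.0000) / (6) = 2.5000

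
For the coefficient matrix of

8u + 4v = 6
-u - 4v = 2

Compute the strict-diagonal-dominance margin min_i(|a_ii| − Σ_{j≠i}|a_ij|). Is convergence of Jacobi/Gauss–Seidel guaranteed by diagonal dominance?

3

row 1: |8| − (4) = 4
row 2: |-4| − (1) = 3
minimum over rows = 3 → strictly diagonally dominant (convergence guaranteed)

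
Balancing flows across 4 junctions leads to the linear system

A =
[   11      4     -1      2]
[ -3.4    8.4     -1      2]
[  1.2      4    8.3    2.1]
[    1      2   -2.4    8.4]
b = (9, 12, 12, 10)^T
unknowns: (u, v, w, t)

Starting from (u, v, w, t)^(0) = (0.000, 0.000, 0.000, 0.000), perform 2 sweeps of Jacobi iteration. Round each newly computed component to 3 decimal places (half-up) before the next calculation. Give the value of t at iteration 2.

Iteration 1:
  u = (9 - (4)·0.000 - (-1)·0.000 - (2)·0.000) / (11) = 0.818
  v = (12 - (-3.4)·0.000 - (-1)·0.000 - (2)·0.000) / (8.4) = 1.429
  w = (12 - (1.2)·0.000 - (4)·0.000 - (2.1)·0.000) / (8.3) = 1.446
  t = (10 - (1)·0.000 - (2)·0.000 - (-2.4)·0.000) / (8.4) = 1.190
Iteration 2:
  u = (9 - (4)·1.429 - (-1)·1.446 - (2)·1.190) / (11) = 0.214
  v = (12 - (-3.4)·0.818 - (-1)·1.446 - (2)·1.190) / (8.4) = 1.648
  w = (12 - (1.2)·0.818 - (4)·1.429 - (2.1)·1.190) / (8.3) = 0.338
  t = (10 - (1)·0.818 - (2)·1.429 - (-2.4)·1.446) / (8.4) = 1.166

1.166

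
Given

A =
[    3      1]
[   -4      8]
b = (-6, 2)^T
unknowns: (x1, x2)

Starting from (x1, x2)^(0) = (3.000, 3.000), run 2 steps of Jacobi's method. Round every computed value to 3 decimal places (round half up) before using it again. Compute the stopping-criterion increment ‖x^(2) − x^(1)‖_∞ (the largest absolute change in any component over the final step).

3.000

Iteration 1:
  x1 = (-6 - (1)·3.000) / (3) = -3.000
  x2 = (2 - (-4)·3.000) / (8) = 1.750
Iteration 2:
  x1 = (-6 - (1)·1.750) / (3) = -2.583
  x2 = (2 - (-4)·-3.000) / (8) = -1.250
Change: (0.417, -3.000) → max |·| = 3.000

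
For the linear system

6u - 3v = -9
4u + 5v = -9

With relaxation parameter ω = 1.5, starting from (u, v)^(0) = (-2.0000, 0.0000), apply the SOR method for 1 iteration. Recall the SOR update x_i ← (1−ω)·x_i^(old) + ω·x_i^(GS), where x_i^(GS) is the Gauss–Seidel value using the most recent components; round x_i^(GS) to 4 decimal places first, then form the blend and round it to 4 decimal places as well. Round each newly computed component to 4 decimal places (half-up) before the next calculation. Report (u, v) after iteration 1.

Iteration 1:
  u: GS value = (-9 - (-3)·0.0000) / (6) = -1.5000;  u ← (1−ω)·-2.0000 + ω·-1.5000 = -1.2500
  v: GS value = (-9 - (4)·-1.2500) / (5) = -0.8000;  v ← (1−ω)·0.0000 + ω·-0.8000 = -1.2000

(-1.2500, -1.2000)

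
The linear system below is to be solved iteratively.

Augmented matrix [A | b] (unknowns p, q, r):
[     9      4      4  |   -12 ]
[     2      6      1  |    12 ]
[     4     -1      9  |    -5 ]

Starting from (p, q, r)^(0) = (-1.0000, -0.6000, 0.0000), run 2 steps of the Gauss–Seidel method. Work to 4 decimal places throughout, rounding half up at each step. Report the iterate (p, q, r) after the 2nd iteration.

(-2.4604, 2.7901, 0.8480)

Iteration 1:
  p = (-12 - (4)·-0.6000 - (4)·0.0000) / (9) = -1.0667
  q = (12 - (2)·-1.0667 - (1)·0.0000) / (6) = 2.3556
  r = (-5 - (4)·-1.0667 - (-1)·2.3556) / (9) = 0.1803
Iteration 2:
  p = (-12 - (4)·2.3556 - (4)·0.1803) / (9) = -2.4604
  q = (12 - (2)·-2.4604 - (1)·0.1803) / (6) = 2.7901
  r = (-5 - (4)·-2.4604 - (-1)·2.7901) / (9) = 0.8480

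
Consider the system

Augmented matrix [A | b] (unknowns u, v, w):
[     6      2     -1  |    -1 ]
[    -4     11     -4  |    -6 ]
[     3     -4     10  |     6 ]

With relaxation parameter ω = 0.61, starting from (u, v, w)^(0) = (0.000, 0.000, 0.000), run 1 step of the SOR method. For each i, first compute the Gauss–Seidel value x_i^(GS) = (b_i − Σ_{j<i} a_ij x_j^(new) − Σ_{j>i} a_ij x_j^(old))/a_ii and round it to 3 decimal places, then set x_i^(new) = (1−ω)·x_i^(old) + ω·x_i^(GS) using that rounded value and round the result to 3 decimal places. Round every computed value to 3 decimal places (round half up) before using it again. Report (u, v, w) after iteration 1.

Iteration 1:
  u: GS value = (-1 - (2)·0.000 - (-1)·0.000) / (6) = -0.167;  u ← (1−ω)·0.000 + ω·-0.167 = -0.102
  v: GS value = (-6 - (-4)·-0.102 - (-4)·0.000) / (11) = -0.583;  v ← (1−ω)·0.000 + ω·-0.583 = -0.356
  w: GS value = (6 - (3)·-0.102 - (-4)·-0.356) / (10) = 0.488;  w ← (1−ω)·0.000 + ω·0.488 = 0.298

(-0.102, -0.356, 0.298)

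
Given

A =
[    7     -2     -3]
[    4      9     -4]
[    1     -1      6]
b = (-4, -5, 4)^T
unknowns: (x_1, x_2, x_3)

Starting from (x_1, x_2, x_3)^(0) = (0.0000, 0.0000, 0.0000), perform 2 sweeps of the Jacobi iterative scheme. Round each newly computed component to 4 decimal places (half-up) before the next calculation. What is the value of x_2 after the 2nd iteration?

-0.0053

Iteration 1:
  x_1 = (-4 - (-2)·0.0000 - (-3)·0.0000) / (7) = -0.5714
  x_2 = (-5 - (4)·0.0000 - (-4)·0.0000) / (9) = -0.5556
  x_3 = (4 - (1)·0.0000 - (-1)·0.0000) / (6) = 0.6667
Iteration 2:
  x_1 = (-4 - (-2)·-0.5556 - (-3)·0.6667) / (7) = -0.4444
  x_2 = (-5 - (4)·-0.5714 - (-4)·0.6667) / (9) = -0.0053
  x_3 = (4 - (1)·-0.5714 - (-1)·-0.5556) / (6) = 0.6693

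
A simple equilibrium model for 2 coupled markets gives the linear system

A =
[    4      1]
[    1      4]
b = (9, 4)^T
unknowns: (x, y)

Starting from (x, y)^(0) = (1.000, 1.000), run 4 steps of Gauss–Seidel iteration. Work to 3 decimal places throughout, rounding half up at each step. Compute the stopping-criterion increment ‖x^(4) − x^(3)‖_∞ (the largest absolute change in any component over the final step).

0.000

Iteration 1:
  x = (9 - (1)·1.000) / (4) = 2.000
  y = (4 - (1)·2.000) / (4) = 0.500
Iteration 2:
  x = (9 - (1)·0.500) / (4) = 2.125
  y = (4 - (1)·2.125) / (4) = 0.469
Iteration 3:
  x = (9 - (1)·0.469) / (4) = 2.133
  y = (4 - (1)·2.133) / (4) = 0.467
Iteration 4:
  x = (9 - (1)·0.467) / (4) = 2.133
  y = (4 - (1)·2.133) / (4) = 0.467
Change: (0.000, 0.000) → max |·| = 0.000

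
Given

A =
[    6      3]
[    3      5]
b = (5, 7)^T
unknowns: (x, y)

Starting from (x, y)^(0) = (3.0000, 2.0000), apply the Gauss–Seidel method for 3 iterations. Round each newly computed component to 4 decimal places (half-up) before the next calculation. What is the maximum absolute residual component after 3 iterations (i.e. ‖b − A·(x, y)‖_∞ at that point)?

0.1352

Iteration 1:
  x = (5 - (3)·2.0000) / (6) = -0.1667
  y = (7 - (3)·-0.1667) / (5) = 1.5000
Iteration 2:
  x = (5 - (3)·1.5000) / (6) = 0.0833
  y = (7 - (3)·0.0833) / (5) = 1.3500
Iteration 3:
  x = (5 - (3)·1.3500) / (6) = 0.1583
  y = (7 - (3)·0.1583) / (5) = 1.3050
Residual b − A·x = (0.1352, 0.0001); ∞-norm = 0.1352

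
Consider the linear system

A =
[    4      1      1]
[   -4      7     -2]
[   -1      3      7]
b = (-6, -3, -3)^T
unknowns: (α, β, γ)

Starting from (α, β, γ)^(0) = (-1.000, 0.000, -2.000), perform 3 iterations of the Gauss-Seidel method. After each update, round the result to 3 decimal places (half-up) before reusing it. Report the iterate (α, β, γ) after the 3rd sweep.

(-1.203, -1.157, -0.105)

Iteration 1:
  α = (-6 - (1)·0.000 - (1)·-2.000) / (4) = -1.000
  β = (-3 - (-4)·-1.000 - (-2)·-2.000) / (7) = -1.571
  γ = (-3 - (-1)·-1.000 - (3)·-1.571) / (7) = 0.102
Iteration 2:
  α = (-6 - (1)·-1.571 - (1)·0.102) / (4) = -1.133
  β = (-3 - (-4)·-1.133 - (-2)·0.102) / (7) = -1.047
  γ = (-3 - (-1)·-1.133 - (3)·-1.047) / (7) = -0.142
Iteration 3:
  α = (-6 - (1)·-1.047 - (1)·-0.142) / (4) = -1.203
  β = (-3 - (-4)·-1.203 - (-2)·-0.142) / (7) = -1.157
  γ = (-3 - (-1)·-1.203 - (3)·-1.157) / (7) = -0.105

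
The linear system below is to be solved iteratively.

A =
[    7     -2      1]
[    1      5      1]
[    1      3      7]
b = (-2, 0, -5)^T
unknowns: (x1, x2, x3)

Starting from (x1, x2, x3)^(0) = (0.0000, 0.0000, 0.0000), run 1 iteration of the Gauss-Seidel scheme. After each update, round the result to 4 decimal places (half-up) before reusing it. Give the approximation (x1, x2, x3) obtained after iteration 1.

(-0.2857, 0.0571, -0.6979)

Iteration 1:
  x1 = (-2 - (-2)·0.0000 - (1)·0.0000) / (7) = -0.2857
  x2 = (0 - (1)·-0.2857 - (1)·0.0000) / (5) = 0.0571
  x3 = (-5 - (1)·-0.2857 - (3)·0.0571) / (7) = -0.6979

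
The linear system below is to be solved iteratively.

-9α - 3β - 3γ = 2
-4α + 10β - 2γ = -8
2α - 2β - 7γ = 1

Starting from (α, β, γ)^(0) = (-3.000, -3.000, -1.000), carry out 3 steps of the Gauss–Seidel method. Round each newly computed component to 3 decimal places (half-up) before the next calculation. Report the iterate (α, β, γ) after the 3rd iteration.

(0.028, -0.781, 0.088)

Iteration 1:
  α = (2 - (-3)·-3.000 - (-3)·-1.000) / (-9) = 1.111
  β = (-8 - (-4)·1.111 - (-2)·-1.000) / (10) = -0.556
  γ = (1 - (2)·1.111 - (-2)·-0.556) / (-7) = 0.333
Iteration 2:
  α = (2 - (-3)·-0.556 - (-3)·0.333) / (-9) = -0.148
  β = (-8 - (-4)·-0.148 - (-2)·0.333) / (10) = -0.793
  γ = (1 - (2)·-0.148 - (-2)·-0.793) / (-7) = 0.041
Iteration 3:
  α = (2 - (-3)·-0.793 - (-3)·0.041) / (-9) = 0.028
  β = (-8 - (-4)·0.028 - (-2)·0.041) / (10) = -0.781
  γ = (1 - (2)·0.028 - (-2)·-0.781) / (-7) = 0.088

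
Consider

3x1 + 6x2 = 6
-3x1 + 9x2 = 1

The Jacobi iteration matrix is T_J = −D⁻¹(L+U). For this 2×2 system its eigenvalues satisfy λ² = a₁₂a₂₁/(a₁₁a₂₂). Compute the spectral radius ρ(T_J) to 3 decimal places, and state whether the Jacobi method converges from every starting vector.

a₁₂a₂₁/(a₁₁a₂₂) = (6)·(-3) / ((3)·(9)) = -0.666667
ρ = √|-0.666667| = √0.666667 = 0.816
ρ < 1, so Jacobi converges

0.816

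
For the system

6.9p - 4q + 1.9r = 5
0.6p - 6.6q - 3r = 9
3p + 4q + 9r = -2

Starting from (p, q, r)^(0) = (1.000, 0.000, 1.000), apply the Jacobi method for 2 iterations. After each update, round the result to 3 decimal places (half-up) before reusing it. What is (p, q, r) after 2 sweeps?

Iteration 1:
  p = (5 - (-4)·0.000 - (1.9)·1.000) / (6.9) = 0.449
  q = (9 - (0.6)·1.000 - (-3)·1.000) / (-6.6) = -1.727
  r = (-2 - (3)·1.000 - (4)·0.000) / (9) = -0.556
Iteration 2:
  p = (5 - (-4)·-1.727 - (1.9)·-0.556) / (6.9) = -0.123
  q = (9 - (0.6)·0.449 - (-3)·-0.556) / (-6.6) = -1.070
  r = (-2 - (3)·0.449 - (4)·-1.727) / (9) = 0.396

(-0.123, -1.070, 0.396)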